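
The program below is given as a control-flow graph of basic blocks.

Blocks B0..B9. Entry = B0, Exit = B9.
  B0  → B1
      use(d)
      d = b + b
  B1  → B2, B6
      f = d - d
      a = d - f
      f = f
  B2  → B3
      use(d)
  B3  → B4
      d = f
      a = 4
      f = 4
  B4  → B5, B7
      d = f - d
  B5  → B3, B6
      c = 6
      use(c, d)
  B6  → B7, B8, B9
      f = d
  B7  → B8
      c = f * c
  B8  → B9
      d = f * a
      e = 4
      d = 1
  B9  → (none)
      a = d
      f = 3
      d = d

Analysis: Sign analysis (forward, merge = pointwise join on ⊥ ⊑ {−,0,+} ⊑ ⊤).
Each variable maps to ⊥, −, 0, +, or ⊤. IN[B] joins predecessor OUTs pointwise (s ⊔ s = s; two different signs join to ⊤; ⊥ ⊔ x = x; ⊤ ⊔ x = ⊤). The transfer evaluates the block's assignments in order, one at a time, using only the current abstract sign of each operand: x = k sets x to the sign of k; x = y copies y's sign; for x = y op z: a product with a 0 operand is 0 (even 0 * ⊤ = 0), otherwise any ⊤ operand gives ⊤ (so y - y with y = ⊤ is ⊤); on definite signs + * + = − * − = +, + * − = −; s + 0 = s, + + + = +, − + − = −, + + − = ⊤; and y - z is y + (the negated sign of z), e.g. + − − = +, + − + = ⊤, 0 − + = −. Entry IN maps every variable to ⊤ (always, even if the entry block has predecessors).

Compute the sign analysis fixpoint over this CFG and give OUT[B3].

Answer: {a: +, b: ⊤, c: ⊤, d: ⊤, e: ⊤, f: +}

Derivation:
Converged values:
  B0: | IN=(all ⊤) | OUT=(all ⊤)
  B1: | IN=(all ⊤) | OUT=(all ⊤)
  B2: | IN=(all ⊤) | OUT=(all ⊤)
  B3: | IN=(all ⊤) | OUT={a:+, f:+; rest ⊤}
  B4: | IN={a:+, f:+; rest ⊤} | OUT={a:+, f:+; rest ⊤}
  B5: | IN={a:+, f:+; rest ⊤} | OUT={a:+, c:+, f:+; rest ⊤}
  B6: | IN=(all ⊤) | OUT=(all ⊤)
  B7: | IN=(all ⊤) | OUT=(all ⊤)
  B8: | IN=(all ⊤) | OUT={d:+, e:+; rest ⊤}
  B9: | IN=(all ⊤) | OUT={f:+; rest ⊤}

Merge at B3: IN[B3] = OUT[B2] ⊔ OUT[B5] = {a: ⊤, b: ⊤, c: ⊤, d: ⊤, e: ⊤, f: ⊤}
Applying B3's transfer function to that IN value gives OUT[B3] (row B3 above).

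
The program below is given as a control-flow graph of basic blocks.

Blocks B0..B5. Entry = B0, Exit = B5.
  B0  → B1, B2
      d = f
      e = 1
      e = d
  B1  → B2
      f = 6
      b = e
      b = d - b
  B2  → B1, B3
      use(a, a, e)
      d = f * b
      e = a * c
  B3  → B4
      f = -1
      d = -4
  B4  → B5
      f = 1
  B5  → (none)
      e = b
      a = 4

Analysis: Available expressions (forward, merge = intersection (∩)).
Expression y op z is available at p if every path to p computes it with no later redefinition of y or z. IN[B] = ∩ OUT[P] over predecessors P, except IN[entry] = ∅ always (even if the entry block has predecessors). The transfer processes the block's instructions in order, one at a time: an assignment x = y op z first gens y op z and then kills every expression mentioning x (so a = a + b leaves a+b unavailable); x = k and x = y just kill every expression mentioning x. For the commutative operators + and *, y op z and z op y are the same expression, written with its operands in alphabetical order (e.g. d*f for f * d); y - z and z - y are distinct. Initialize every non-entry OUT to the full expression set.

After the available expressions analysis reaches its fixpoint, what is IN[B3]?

Answer: {a*c, b*f}

Trace:
Converged values:
  B0:  IN={}  OUT={}
  B1:  IN={}  OUT={}
  B2:  IN={}  OUT={a*c, b*f}
  B3:  IN={a*c, b*f}  OUT={a*c}
  B4:  IN={a*c}  OUT={a*c}
  B5:  IN={a*c}  OUT={}

Merge at B3: IN[B3] = OUT[B2] = {a*c, b*f}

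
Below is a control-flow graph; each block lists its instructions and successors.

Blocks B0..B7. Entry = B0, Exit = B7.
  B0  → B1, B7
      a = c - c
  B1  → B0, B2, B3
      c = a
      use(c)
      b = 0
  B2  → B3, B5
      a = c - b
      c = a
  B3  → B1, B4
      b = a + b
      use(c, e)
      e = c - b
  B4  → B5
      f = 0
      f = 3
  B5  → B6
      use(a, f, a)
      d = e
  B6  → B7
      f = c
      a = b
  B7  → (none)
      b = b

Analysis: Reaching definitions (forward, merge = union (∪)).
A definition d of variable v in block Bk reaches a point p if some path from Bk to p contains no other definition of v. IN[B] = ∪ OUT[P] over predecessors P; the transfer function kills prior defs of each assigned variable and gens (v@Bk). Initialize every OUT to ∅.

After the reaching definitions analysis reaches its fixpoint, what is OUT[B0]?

Answer: {a@B0, b@B1, c@B1, e@B3}

Trace:
Per-block solution:
  B0:  IN={a@B0, a@B2, b@B1, c@B1, e@B3}  OUT={a@B0, b@B1, c@B1, e@B3}
  B1:  IN={a@B0, a@B2, b@B1, b@B3, c@B1, c@B2, e@B3}  OUT={a@B0, a@B2, b@B1, c@B1, e@B3}
  B2:  IN={a@B0, a@B2, b@B1, c@B1, e@B3}  OUT={a@B2, b@B1, c@B2, e@B3}
  B3:  IN={a@B0, a@B2, b@B1, c@B1, c@B2, e@B3}  OUT={a@B0, a@B2, b@B3, c@B1, c@B2, e@B3}
  B4:  IN={a@B0, a@B2, b@B3, c@B1, c@B2, e@B3}  OUT={a@B0, a@B2, b@B3, c@B1, c@B2, e@B3, f@B4}
  B5:  IN={a@B0, a@B2, b@B1, b@B3, c@B1, c@B2, e@B3, f@B4}  OUT={a@B0, a@B2, b@B1, b@B3, c@B1, c@B2, d@B5, e@B3, f@B4}
  B6:  IN={a@B0, a@B2, b@B1, b@B3, c@B1, c@B2, d@B5, e@B3, f@B4}  OUT={a@B6, b@B1, b@B3, c@B1, c@B2, d@B5, e@B3, f@B6}
  B7:  IN={a@B0, a@B6, b@B1, b@B3, c@B1, c@B2, d@B5, e@B3, f@B6}  OUT={a@B0, a@B6, b@B7, c@B1, c@B2, d@B5, e@B3, f@B6}

Merge at B0 (entry node, so the boundary value {} is joined with the incoming edge(s)): IN[B0] = {} ⊔ OUT[B1] = {a@B0, a@B2, b@B1, c@B1, e@B3}
Applying B0's transfer function to that IN value gives OUT[B0] (row B0 above).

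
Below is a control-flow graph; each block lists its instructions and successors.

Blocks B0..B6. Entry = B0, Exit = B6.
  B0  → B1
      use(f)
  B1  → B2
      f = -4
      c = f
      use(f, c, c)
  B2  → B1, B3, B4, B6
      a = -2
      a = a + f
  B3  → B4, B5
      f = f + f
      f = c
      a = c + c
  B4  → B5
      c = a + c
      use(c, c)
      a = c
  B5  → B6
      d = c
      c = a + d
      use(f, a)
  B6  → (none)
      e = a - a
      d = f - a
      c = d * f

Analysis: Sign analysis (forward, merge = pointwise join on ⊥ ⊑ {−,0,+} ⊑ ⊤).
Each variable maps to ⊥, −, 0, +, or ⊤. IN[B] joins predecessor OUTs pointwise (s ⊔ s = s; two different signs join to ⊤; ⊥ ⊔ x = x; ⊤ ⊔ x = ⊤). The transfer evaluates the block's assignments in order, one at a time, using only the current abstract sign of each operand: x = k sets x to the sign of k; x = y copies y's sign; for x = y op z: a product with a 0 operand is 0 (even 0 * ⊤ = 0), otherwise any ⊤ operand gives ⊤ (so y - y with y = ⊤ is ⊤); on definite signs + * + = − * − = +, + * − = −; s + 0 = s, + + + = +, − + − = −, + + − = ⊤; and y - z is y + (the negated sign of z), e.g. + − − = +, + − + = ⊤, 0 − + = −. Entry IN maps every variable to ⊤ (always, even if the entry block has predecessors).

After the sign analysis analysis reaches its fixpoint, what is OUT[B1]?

Per-block solution:
  B0: | IN=(all ⊤) | OUT=(all ⊤)
  B1: | IN=(all ⊤) | OUT={c:-, f:-; rest ⊤}
  B2: | IN={c:-, f:-; rest ⊤} | OUT={a:-, c:-, f:-; rest ⊤}
  B3: | IN={a:-, c:-, f:-; rest ⊤} | OUT={a:-, c:-, f:-; rest ⊤}
  B4: | IN={a:-, c:-, f:-; rest ⊤} | OUT={a:-, c:-, f:-; rest ⊤}
  B5: | IN={a:-, c:-, f:-; rest ⊤} | OUT={a:-, c:-, d:-, f:-; rest ⊤}
  B6: | IN={a:-, c:-, f:-; rest ⊤} | OUT={a:-, f:-; rest ⊤}

Merge at B1: IN[B1] = OUT[B0] ⊔ OUT[B2] = {a: ⊤, b: ⊤, c: ⊤, d: ⊤, e: ⊤, f: ⊤}
Applying B1's transfer function to that IN value gives OUT[B1] (row B1 above).

Answer: {a: ⊤, b: ⊤, c: -, d: ⊤, e: ⊤, f: -}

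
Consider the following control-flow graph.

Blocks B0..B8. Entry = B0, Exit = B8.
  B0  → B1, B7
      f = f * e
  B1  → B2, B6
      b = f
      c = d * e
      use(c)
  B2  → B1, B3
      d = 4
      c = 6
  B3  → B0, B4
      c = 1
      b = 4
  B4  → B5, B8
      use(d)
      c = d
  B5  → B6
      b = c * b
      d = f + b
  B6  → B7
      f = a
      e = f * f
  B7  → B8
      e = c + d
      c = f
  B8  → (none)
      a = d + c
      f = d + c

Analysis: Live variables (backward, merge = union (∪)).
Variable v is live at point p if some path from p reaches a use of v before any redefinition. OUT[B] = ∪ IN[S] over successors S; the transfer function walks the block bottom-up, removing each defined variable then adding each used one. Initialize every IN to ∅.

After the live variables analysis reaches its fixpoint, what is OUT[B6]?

Per-block solution:
  B0:  IN={a, c, d, e, f}  OUT={a, c, d, e, f}
  B1:  IN={a, d, e, f}  OUT={a, c, d, e, f}
  B2:  IN={a, e, f}  OUT={a, d, e, f}
  B3:  IN={a, d, e, f}  OUT={a, b, c, d, e, f}
  B4:  IN={a, b, d, f}  OUT={a, b, c, d, f}
  B5:  IN={a, b, c, f}  OUT={a, c, d}
  B6:  IN={a, c, d}  OUT={c, d, f}
  B7:  IN={c, d, f}  OUT={c, d}
  B8:  IN={c, d}  OUT={}

Merge at B6: OUT[B6] = IN[B7] = {c, d, f}

Answer: {c, d, f}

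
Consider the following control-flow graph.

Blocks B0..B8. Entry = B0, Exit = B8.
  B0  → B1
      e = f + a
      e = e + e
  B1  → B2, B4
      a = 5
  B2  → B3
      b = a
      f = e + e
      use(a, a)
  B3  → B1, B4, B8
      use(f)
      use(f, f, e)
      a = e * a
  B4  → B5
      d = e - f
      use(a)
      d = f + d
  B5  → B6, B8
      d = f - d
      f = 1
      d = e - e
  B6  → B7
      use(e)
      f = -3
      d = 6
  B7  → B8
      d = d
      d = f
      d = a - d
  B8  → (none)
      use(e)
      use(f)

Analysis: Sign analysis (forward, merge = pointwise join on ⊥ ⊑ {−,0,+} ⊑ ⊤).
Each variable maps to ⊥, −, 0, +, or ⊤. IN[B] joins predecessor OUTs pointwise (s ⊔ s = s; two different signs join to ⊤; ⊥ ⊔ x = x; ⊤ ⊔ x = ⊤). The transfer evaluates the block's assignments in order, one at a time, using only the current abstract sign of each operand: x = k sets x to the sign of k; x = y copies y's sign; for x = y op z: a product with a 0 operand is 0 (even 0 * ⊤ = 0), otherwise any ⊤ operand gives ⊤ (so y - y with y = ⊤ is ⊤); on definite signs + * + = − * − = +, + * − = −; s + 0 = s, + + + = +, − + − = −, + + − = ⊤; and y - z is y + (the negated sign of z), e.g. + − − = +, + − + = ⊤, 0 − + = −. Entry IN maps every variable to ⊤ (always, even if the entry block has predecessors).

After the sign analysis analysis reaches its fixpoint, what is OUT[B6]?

Per-block solution:
  B0:  IN=(all ⊤)  OUT=(all ⊤)
  B1:  IN=(all ⊤)  OUT={a:+; rest ⊤}
  B2:  IN={a:+; rest ⊤}  OUT={a:+, b:+; rest ⊤}
  B3:  IN={a:+, b:+; rest ⊤}  OUT={b:+; rest ⊤}
  B4:  IN=(all ⊤)  OUT=(all ⊤)
  B5:  IN=(all ⊤)  OUT={f:+; rest ⊤}
  B6:  IN={f:+; rest ⊤}  OUT={d:+, f:-; rest ⊤}
  B7:  IN={d:+, f:-; rest ⊤}  OUT={f:-; rest ⊤}
  B8:  IN=(all ⊤)  OUT=(all ⊤)

Merge at B6: IN[B6] = OUT[B5] = {a: ⊤, b: ⊤, c: ⊤, d: ⊤, e: ⊤, f: +}
Applying B6's transfer function to that IN value gives OUT[B6] (row B6 above).

Answer: {a: ⊤, b: ⊤, c: ⊤, d: +, e: ⊤, f: -}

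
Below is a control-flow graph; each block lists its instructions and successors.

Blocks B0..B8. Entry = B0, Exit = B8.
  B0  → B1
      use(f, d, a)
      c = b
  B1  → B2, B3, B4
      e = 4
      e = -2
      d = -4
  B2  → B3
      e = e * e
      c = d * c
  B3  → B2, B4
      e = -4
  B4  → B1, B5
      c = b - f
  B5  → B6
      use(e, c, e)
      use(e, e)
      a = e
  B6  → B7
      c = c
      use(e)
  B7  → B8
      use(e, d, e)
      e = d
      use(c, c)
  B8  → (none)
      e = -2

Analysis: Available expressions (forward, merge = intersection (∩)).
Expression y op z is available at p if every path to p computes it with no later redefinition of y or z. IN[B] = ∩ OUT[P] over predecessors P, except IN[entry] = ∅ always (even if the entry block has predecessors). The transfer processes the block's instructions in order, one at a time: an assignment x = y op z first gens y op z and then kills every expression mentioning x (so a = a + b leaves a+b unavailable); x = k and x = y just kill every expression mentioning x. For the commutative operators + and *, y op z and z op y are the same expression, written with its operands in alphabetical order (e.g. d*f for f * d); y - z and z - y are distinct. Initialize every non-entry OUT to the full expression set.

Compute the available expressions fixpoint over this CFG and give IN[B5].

Answer: {b-f}

Trace:
Per-block solution:
  B0:   IN={}   OUT={}
  B1:   IN={}   OUT={}
  B2:   IN={}   OUT={}
  B3:   IN={}   OUT={}
  B4:   IN={}   OUT={b-f}
  B5:   IN={b-f}   OUT={b-f}
  B6:   IN={b-f}   OUT={b-f}
  B7:   IN={b-f}   OUT={b-f}
  B8:   IN={b-f}   OUT={b-f}

Merge at B5: IN[B5] = OUT[B4] = {b-f}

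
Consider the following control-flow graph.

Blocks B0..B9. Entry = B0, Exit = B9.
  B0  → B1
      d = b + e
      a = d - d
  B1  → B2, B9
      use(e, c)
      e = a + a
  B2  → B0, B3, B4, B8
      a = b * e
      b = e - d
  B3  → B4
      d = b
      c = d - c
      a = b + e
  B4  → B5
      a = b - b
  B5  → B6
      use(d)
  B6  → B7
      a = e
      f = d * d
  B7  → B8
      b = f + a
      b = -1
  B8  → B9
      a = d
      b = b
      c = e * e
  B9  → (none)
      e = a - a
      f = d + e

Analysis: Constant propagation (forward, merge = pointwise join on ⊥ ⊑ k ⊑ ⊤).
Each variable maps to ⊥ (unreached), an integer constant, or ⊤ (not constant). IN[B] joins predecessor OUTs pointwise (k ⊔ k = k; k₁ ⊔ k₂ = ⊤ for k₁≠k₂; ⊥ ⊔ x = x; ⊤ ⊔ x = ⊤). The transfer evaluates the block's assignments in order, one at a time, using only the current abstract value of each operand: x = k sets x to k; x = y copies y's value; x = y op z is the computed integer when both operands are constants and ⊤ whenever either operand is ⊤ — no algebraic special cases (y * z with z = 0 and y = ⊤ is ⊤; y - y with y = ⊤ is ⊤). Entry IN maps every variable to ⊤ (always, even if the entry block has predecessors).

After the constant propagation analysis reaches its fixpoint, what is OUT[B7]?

Answer: {a: ⊤, b: -1, c: ⊤, d: ⊤, e: ⊤, f: ⊤}

Derivation:
Fixpoint table:
  B0: | IN=(all ⊤) | OUT=(all ⊤)
  B1: | IN=(all ⊤) | OUT=(all ⊤)
  B2: | IN=(all ⊤) | OUT=(all ⊤)
  B3: | IN=(all ⊤) | OUT=(all ⊤)
  B4: | IN=(all ⊤) | OUT=(all ⊤)
  B5: | IN=(all ⊤) | OUT=(all ⊤)
  B6: | IN=(all ⊤) | OUT=(all ⊤)
  B7: | IN=(all ⊤) | OUT={b:-1; rest ⊤}
  B8: | IN=(all ⊤) | OUT=(all ⊤)
  B9: | IN=(all ⊤) | OUT=(all ⊤)

Merge at B7: IN[B7] = OUT[B6] = {a: ⊤, b: ⊤, c: ⊤, d: ⊤, e: ⊤, f: ⊤}
Applying B7's transfer function to that IN value gives OUT[B7] (row B7 above).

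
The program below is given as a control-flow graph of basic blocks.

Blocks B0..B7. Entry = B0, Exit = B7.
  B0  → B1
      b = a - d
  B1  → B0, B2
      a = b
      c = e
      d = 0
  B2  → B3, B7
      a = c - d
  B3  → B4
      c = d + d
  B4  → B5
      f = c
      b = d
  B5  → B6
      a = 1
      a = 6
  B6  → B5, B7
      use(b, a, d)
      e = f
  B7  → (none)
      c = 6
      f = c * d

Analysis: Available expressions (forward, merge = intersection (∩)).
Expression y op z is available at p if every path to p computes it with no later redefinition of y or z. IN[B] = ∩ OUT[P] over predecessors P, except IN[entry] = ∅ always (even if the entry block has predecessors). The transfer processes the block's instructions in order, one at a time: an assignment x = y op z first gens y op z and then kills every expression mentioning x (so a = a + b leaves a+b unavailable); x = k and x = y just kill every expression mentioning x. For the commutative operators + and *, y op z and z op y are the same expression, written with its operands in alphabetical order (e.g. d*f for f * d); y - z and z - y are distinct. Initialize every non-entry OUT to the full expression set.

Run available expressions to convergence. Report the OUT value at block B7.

Answer: {c*d}

Working:
Fixpoint table:
  B0:   IN={}   OUT={a-d}
  B1:   IN={a-d}   OUT={}
  B2:   IN={}   OUT={c-d}
  B3:   IN={c-d}   OUT={d+d}
  B4:   IN={d+d}   OUT={d+d}
  B5:   IN={d+d}   OUT={d+d}
  B6:   IN={d+d}   OUT={d+d}
  B7:   IN={}   OUT={c*d}

Merge at B7: IN[B7] = OUT[B2] ∩ OUT[B6] = {}
Applying B7's transfer function to that IN value gives OUT[B7] (row B7 above).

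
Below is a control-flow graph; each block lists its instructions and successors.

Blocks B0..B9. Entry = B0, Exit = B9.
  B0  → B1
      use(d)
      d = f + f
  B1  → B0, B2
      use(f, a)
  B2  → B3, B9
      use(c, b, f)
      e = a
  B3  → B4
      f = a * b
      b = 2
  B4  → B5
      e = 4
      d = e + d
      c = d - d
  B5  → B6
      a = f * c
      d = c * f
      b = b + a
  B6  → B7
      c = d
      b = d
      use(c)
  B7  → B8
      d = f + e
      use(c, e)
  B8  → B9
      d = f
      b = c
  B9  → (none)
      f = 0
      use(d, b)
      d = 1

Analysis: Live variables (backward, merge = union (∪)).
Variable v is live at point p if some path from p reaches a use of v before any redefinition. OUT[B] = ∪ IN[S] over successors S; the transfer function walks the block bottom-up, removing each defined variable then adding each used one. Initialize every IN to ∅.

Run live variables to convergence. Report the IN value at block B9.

Answer: {b, d}

Trace:
Fixpoint table:
  B0:   IN={a, b, c, d, f}   OUT={a, b, c, d, f}
  B1:   IN={a, b, c, d, f}   OUT={a, b, c, d, f}
  B2:   IN={a, b, c, d, f}   OUT={a, b, d}
  B3:   IN={a, b, d}   OUT={b, d, f}
  B4:   IN={b, d, f}   OUT={b, c, e, f}
  B5:   IN={b, c, e, f}   OUT={d, e, f}
  B6:   IN={d, e, f}   OUT={c, e, f}
  B7:   IN={c, e, f}   OUT={c, f}
  B8:   IN={c, f}   OUT={b, d}
  B9:   IN={b, d}   OUT={}

B9 is the boundary node: OUT[B9] = {}
Applying B9's transfer function to that OUT value gives IN[B9] (row B9 above).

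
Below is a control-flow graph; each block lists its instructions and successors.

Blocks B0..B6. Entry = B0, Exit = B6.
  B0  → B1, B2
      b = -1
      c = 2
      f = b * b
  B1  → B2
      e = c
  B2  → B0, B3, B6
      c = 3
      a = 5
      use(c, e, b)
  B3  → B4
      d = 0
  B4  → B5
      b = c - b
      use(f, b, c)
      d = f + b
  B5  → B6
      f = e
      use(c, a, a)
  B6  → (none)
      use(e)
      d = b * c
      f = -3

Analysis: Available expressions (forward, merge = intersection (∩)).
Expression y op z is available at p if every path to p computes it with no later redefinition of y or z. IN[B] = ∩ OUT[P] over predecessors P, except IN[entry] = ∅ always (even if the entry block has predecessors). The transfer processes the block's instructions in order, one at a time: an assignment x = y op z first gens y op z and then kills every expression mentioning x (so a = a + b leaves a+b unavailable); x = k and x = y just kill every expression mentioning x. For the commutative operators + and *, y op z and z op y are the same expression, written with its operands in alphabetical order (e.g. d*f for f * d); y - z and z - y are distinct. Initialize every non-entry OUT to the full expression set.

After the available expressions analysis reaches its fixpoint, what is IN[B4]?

Answer: {b*b}

Derivation:
Fixpoint table:
  B0:  IN={}  OUT={b*b}
  B1:  IN={b*b}  OUT={b*b}
  B2:  IN={b*b}  OUT={b*b}
  B3:  IN={b*b}  OUT={b*b}
  B4:  IN={b*b}  OUT={b+f}
  B5:  IN={b+f}  OUT={}
  B6:  IN={}  OUT={b*c}

Merge at B4: IN[B4] = OUT[B3] = {b*b}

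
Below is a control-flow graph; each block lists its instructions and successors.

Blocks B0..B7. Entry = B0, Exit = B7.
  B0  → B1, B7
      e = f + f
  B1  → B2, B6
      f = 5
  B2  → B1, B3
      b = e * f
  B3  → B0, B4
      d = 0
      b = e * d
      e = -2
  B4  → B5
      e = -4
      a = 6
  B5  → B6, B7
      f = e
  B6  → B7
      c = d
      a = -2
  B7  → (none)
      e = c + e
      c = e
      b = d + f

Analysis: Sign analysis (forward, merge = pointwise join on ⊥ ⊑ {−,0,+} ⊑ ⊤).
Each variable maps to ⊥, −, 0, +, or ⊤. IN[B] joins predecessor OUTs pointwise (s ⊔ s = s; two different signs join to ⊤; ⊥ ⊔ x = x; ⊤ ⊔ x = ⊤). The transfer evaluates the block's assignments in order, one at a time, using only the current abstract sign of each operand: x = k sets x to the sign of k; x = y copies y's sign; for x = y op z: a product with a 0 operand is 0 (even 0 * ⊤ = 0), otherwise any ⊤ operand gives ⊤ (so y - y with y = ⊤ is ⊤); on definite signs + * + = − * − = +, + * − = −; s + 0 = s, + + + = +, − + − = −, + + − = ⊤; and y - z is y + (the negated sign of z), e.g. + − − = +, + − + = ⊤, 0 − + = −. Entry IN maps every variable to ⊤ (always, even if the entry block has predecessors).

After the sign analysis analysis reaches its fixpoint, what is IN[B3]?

Fixpoint table:
  B0: | IN=(all ⊤) | OUT=(all ⊤)
  B1: | IN=(all ⊤) | OUT={f:+; rest ⊤}
  B2: | IN={f:+; rest ⊤} | OUT={f:+; rest ⊤}
  B3: | IN={f:+; rest ⊤} | OUT={b:0, d:0, e:-, f:+; rest ⊤}
  B4: | IN={b:0, d:0, e:-, f:+; rest ⊤} | OUT={a:+, b:0, d:0, e:-, f:+; rest ⊤}
  B5: | IN={a:+, b:0, d:0, e:-, f:+; rest ⊤} | OUT={a:+, b:0, d:0, e:-, f:-; rest ⊤}
  B6: | IN=(all ⊤) | OUT={a:-; rest ⊤}
  B7: | IN=(all ⊤) | OUT=(all ⊤)

Merge at B3: IN[B3] = OUT[B2] = {a: ⊤, b: ⊤, c: ⊤, d: ⊤, e: ⊤, f: +}

Answer: {a: ⊤, b: ⊤, c: ⊤, d: ⊤, e: ⊤, f: +}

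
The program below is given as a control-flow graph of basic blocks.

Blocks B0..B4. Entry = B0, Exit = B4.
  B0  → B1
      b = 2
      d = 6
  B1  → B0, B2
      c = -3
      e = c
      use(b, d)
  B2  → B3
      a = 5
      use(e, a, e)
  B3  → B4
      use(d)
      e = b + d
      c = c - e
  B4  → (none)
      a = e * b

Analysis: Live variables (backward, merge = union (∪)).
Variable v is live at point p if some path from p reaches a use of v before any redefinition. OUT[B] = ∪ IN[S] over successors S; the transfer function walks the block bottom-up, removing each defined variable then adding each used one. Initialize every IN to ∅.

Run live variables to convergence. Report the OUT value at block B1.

Per-block solution:
  B0:  IN={}  OUT={b, d}
  B1:  IN={b, d}  OUT={b, c, d, e}
  B2:  IN={b, c, d, e}  OUT={b, c, d}
  B3:  IN={b, c, d}  OUT={b, e}
  B4:  IN={b, e}  OUT={}

Merge at B1: OUT[B1] = IN[B0] ⊔ IN[B2] = {b, c, d, e}

Answer: {b, c, d, e}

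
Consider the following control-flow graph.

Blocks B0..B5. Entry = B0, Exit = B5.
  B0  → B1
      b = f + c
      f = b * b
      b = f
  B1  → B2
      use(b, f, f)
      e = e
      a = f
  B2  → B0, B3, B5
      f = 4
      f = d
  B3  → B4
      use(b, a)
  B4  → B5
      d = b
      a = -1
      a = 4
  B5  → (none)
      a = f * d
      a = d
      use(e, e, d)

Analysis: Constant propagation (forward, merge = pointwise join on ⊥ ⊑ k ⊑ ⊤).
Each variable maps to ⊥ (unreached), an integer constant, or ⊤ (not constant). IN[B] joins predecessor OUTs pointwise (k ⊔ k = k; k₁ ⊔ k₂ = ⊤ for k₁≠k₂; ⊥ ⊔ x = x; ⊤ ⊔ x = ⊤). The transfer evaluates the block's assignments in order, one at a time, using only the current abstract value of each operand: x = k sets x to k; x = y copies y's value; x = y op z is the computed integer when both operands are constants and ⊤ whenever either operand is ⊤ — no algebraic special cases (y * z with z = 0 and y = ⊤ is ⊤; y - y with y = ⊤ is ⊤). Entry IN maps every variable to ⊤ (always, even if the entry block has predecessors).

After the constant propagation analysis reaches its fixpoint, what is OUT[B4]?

Answer: {a: 4, b: ⊤, c: ⊤, d: ⊤, e: ⊤, f: ⊤}

Trace:
Converged values:
  B0: | IN=(all ⊤) | OUT=(all ⊤)
  B1: | IN=(all ⊤) | OUT=(all ⊤)
  B2: | IN=(all ⊤) | OUT=(all ⊤)
  B3: | IN=(all ⊤) | OUT=(all ⊤)
  B4: | IN=(all ⊤) | OUT={a:4; rest ⊤}
  B5: | IN=(all ⊤) | OUT=(all ⊤)

Merge at B4: IN[B4] = OUT[B3] = {a: ⊤, b: ⊤, c: ⊤, d: ⊤, e: ⊤, f: ⊤}
Applying B4's transfer function to that IN value gives OUT[B4] (row B4 above).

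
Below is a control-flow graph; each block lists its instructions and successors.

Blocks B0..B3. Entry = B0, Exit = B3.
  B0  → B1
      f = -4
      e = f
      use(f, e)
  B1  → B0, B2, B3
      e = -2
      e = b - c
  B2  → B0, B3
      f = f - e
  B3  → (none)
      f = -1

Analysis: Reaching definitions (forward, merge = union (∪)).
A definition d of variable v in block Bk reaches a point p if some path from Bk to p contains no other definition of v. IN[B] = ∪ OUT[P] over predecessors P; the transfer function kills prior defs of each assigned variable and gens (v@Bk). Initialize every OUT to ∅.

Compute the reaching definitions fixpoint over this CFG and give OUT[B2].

Answer: {e@B1, f@B2}

Trace:
Fixpoint table:
  B0: | IN={e@B1, f@B0, f@B2} | OUT={e@B0, f@B0}
  B1: | IN={e@B0, f@B0} | OUT={e@B1, f@B0}
  B2: | IN={e@B1, f@B0} | OUT={e@B1, f@B2}
  B3: | IN={e@B1, f@B0, f@B2} | OUT={e@B1, f@B3}

Merge at B2: IN[B2] = OUT[B1] = {e@B1, f@B0}
Applying B2's transfer function to that IN value gives OUT[B2] (row B2 above).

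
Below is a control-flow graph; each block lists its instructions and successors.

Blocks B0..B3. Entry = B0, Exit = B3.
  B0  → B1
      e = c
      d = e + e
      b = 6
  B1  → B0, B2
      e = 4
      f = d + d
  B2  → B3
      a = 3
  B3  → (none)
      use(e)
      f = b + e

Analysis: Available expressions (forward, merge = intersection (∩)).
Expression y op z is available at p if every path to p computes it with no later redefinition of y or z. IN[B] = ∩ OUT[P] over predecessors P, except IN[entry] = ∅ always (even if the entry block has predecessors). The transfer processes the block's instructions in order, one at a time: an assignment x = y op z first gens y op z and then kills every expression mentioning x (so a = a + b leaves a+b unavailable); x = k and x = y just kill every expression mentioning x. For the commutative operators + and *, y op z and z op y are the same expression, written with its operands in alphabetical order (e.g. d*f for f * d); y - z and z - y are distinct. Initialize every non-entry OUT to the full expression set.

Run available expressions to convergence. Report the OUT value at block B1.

Converged values:
  B0: | IN={} | OUT={e+e}
  B1: | IN={e+e} | OUT={d+d}
  B2: | IN={d+d} | OUT={d+d}
  B3: | IN={d+d} | OUT={b+e, d+d}

Merge at B1: IN[B1] = OUT[B0] = {e+e}
Applying B1's transfer function to that IN value gives OUT[B1] (row B1 above).

Answer: {d+d}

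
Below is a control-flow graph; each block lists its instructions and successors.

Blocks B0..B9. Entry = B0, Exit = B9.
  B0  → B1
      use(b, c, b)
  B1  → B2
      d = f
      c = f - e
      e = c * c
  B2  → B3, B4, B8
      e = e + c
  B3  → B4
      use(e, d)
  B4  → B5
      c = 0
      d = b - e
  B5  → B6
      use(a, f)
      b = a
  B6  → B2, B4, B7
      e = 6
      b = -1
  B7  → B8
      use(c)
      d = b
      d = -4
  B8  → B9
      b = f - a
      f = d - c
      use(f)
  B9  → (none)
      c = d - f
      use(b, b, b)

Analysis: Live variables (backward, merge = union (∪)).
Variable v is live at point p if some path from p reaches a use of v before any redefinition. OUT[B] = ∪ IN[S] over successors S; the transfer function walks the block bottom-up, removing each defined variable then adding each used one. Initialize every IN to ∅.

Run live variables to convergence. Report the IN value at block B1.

Fixpoint table:
  B0:   IN={a, b, c, e, f}   OUT={a, b, e, f}
  B1:   IN={a, b, e, f}   OUT={a, b, c, d, e, f}
  B2:   IN={a, b, c, d, e, f}   OUT={a, b, c, d, e, f}
  B3:   IN={a, b, d, e, f}   OUT={a, b, e, f}
  B4:   IN={a, b, e, f}   OUT={a, c, d, f}
  B5:   IN={a, c, d, f}   OUT={a, c, d, f}
  B6:   IN={a, c, d, f}   OUT={a, b, c, d, e, f}
  B7:   IN={a, b, c, f}   OUT={a, c, d, f}
  B8:   IN={a, c, d, f}   OUT={b, d, f}
  B9:   IN={b, d, f}   OUT={}

Merge at B1: OUT[B1] = IN[B2] = {a, b, c, d, e, f}
Applying B1's transfer function to that OUT value gives IN[B1] (row B1 above).

Answer: {a, b, e, f}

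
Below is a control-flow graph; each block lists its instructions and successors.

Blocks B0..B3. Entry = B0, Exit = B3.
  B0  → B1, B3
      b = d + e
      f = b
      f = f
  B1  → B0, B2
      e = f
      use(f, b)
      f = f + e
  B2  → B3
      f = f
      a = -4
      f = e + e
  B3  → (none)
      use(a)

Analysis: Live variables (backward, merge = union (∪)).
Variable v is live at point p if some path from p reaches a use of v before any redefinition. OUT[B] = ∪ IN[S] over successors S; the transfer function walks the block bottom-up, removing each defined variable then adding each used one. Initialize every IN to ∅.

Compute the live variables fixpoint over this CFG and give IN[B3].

Answer: {a}

Derivation:
Per-block solution:
  B0:   IN={a, d, e}   OUT={a, b, d, f}
  B1:   IN={a, b, d, f}   OUT={a, d, e, f}
  B2:   IN={e, f}   OUT={a}
  B3:   IN={a}   OUT={}

B3 is the boundary node: OUT[B3] = {}
Applying B3's transfer function to that OUT value gives IN[B3] (row B3 above).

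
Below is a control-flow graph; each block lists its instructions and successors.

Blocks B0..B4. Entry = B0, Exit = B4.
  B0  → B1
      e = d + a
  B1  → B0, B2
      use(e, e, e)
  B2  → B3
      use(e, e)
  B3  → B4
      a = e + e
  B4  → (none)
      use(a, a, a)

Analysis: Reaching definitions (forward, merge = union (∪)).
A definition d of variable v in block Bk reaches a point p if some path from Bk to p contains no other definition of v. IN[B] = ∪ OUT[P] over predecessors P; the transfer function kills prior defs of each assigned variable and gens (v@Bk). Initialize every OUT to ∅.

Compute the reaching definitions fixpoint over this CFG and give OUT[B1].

Fixpoint table:
  B0:  IN={e@B0}  OUT={e@B0}
  B1:  IN={e@B0}  OUT={e@B0}
  B2:  IN={e@B0}  OUT={e@B0}
  B3:  IN={e@B0}  OUT={a@B3, e@B0}
  B4:  IN={a@B3, e@B0}  OUT={a@B3, e@B0}

Merge at B1: IN[B1] = OUT[B0] = {e@B0}
Applying B1's transfer function to that IN value gives OUT[B1] (row B1 above).

Answer: {e@B0}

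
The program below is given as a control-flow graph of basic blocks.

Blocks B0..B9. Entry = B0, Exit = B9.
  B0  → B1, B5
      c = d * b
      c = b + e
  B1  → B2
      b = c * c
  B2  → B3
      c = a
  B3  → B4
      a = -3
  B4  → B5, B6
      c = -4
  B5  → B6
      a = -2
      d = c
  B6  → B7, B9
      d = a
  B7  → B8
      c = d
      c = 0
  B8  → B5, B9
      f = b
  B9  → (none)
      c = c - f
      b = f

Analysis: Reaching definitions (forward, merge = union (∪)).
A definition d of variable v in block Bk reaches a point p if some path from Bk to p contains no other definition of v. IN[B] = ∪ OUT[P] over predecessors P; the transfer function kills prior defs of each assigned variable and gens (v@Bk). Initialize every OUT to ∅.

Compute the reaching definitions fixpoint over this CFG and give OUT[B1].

Answer: {b@B1, c@B0}

Working:
Fixpoint table:
  B0:   IN={}   OUT={c@B0}
  B1:   IN={c@B0}   OUT={b@B1, c@B0}
  B2:   IN={b@B1, c@B0}   OUT={b@B1, c@B2}
  B3:   IN={b@B1, c@B2}   OUT={a@B3, b@B1, c@B2}
  B4:   IN={a@B3, b@B1, c@B2}   OUT={a@B3, b@B1, c@B4}
  B5:   IN={a@B3, a@B5, b@B1, c@B0, c@B4, c@B7, d@B6, f@B8}   OUT={a@B5, b@B1, c@B0, c@B4, c@B7, d@B5, f@B8}
  B6:   IN={a@B3, a@B5, b@B1, c@B0, c@B4, c@B7, d@B5, f@B8}   OUT={a@B3, a@B5, b@B1, c@B0, c@B4, c@B7, d@B6, f@B8}
  B7:   IN={a@B3, a@B5, b@B1, c@B0, c@B4, c@B7, d@B6, f@B8}   OUT={a@B3, a@B5, b@B1, c@B7, d@B6, f@B8}
  B8:   IN={a@B3, a@B5, b@B1, c@B7, d@B6, f@B8}   OUT={a@B3, a@B5, b@B1, c@B7, d@B6, f@B8}
  B9:   IN={a@B3, a@B5, b@B1, c@B0, c@B4, c@B7, d@B6, f@B8}   OUT={a@B3, a@B5, b@B9, c@B9, d@B6, f@B8}

Merge at B1: IN[B1] = OUT[B0] = {c@B0}
Applying B1's transfer function to that IN value gives OUT[B1] (row B1 above).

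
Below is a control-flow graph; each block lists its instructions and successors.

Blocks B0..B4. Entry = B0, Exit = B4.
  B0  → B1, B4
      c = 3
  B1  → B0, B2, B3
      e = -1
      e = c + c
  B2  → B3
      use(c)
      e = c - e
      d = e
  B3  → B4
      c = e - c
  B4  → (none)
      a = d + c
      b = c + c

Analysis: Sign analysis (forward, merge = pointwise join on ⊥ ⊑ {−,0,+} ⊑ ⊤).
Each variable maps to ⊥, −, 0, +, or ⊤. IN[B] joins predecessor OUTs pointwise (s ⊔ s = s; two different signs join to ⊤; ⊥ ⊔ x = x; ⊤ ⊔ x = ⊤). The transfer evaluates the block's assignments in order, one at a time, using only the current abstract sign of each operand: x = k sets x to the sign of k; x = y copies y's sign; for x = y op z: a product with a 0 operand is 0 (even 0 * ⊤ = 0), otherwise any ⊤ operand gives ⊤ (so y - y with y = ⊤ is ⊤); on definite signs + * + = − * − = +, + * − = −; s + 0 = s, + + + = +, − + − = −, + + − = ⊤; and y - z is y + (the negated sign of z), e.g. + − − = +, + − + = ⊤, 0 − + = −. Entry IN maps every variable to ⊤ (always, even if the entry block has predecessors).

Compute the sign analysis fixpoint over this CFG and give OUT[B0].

Per-block solution:
  B0:   IN=(all ⊤)   OUT={c:+; rest ⊤}
  B1:   IN={c:+; rest ⊤}   OUT={c:+, e:+; rest ⊤}
  B2:   IN={c:+, e:+; rest ⊤}   OUT={c:+; rest ⊤}
  B3:   IN={c:+; rest ⊤}   OUT=(all ⊤)
  B4:   IN=(all ⊤)   OUT=(all ⊤)

Merge at B0 (entry node, so the boundary value (all ⊤) is joined with the incoming edge(s)): IN[B0] = (all ⊤) ⊔ OUT[B1] = {a: ⊤, b: ⊤, c: ⊤, d: ⊤, e: ⊤, f: ⊤}
Applying B0's transfer function to that IN value gives OUT[B0] (row B0 above).

Answer: {a: ⊤, b: ⊤, c: +, d: ⊤, e: ⊤, f: ⊤}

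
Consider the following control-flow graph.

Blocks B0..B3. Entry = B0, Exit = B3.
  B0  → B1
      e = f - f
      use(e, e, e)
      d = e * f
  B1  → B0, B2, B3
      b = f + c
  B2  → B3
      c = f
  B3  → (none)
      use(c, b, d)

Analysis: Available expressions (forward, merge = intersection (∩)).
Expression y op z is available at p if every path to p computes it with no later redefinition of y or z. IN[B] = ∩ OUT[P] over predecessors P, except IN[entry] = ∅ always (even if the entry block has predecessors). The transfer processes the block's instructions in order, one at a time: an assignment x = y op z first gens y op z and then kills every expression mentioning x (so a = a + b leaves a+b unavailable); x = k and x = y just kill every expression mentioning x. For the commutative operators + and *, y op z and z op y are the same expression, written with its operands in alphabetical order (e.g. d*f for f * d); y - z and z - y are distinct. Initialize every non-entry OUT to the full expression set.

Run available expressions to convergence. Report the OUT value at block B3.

Answer: {e*f, f-f}

Derivation:
Converged values:
  B0:   IN={}   OUT={e*f, f-f}
  B1:   IN={e*f, f-f}   OUT={c+f, e*f, f-f}
  B2:   IN={c+f, e*f, f-f}   OUT={e*f, f-f}
  B3:   IN={e*f, f-f}   OUT={e*f, f-f}

Merge at B3: IN[B3] = OUT[B1] ∩ OUT[B2] = {e*f, f-f}
Applying B3's transfer function to that IN value gives OUT[B3] (row B3 above).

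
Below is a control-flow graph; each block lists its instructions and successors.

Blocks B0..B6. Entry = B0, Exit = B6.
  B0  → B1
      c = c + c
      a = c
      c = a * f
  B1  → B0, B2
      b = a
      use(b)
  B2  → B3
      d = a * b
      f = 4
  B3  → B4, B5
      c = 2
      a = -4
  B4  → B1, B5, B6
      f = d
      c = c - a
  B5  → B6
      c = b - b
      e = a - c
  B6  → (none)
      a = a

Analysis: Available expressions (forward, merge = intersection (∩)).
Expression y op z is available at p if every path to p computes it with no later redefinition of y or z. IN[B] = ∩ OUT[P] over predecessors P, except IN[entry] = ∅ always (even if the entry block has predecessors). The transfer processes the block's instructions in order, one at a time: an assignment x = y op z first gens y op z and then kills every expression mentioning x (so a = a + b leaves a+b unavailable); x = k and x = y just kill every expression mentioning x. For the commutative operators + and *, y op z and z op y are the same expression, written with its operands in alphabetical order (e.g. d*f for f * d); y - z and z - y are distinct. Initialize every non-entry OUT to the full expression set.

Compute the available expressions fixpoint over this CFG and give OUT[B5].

Per-block solution:
  B0:   IN={}   OUT={a*f}
  B1:   IN={}   OUT={}
  B2:   IN={}   OUT={a*b}
  B3:   IN={a*b}   OUT={}
  B4:   IN={}   OUT={}
  B5:   IN={}   OUT={a-c, b-b}
  B6:   IN={}   OUT={}

Merge at B5: IN[B5] = OUT[B3] ∩ OUT[B4] = {}
Applying B5's transfer function to that IN value gives OUT[B5] (row B5 above).

Answer: {a-c, b-b}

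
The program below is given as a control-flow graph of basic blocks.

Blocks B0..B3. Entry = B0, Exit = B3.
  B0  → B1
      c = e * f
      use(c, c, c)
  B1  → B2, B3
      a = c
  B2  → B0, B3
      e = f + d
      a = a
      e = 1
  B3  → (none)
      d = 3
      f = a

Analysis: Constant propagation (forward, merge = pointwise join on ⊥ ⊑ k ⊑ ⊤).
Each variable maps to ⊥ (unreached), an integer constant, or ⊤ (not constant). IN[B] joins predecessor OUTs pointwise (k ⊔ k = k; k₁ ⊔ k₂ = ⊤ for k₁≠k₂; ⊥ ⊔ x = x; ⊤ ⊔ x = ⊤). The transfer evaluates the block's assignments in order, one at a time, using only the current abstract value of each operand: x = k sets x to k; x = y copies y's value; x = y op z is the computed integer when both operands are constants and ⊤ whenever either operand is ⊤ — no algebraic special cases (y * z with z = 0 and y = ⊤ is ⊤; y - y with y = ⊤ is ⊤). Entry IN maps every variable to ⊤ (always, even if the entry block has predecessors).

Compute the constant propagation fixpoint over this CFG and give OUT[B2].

Per-block solution:
  B0:   IN=(all ⊤)   OUT=(all ⊤)
  B1:   IN=(all ⊤)   OUT=(all ⊤)
  B2:   IN=(all ⊤)   OUT={e:1; rest ⊤}
  B3:   IN=(all ⊤)   OUT={d:3; rest ⊤}

Merge at B2: IN[B2] = OUT[B1] = {a: ⊤, b: ⊤, c: ⊤, d: ⊤, e: ⊤, f: ⊤}
Applying B2's transfer function to that IN value gives OUT[B2] (row B2 above).

Answer: {a: ⊤, b: ⊤, c: ⊤, d: ⊤, e: 1, f: ⊤}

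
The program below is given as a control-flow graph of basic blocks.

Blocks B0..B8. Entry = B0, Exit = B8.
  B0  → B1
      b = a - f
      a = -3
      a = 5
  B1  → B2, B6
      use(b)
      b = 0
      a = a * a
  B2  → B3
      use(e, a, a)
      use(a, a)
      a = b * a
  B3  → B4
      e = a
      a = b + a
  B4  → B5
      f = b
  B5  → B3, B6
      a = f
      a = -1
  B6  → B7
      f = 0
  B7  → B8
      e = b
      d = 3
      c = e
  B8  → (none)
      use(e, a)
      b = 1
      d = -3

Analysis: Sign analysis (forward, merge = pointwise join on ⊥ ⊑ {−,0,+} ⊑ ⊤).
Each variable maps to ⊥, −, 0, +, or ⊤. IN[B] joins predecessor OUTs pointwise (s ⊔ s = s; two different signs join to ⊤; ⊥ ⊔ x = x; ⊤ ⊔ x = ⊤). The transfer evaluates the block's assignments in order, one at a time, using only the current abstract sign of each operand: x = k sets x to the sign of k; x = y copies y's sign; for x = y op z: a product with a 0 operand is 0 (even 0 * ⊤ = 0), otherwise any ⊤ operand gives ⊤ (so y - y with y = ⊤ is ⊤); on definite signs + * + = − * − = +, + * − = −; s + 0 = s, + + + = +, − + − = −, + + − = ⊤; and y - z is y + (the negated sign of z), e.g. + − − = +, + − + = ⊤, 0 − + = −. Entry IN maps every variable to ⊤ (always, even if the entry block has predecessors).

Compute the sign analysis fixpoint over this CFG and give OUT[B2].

Answer: {a: 0, b: 0, c: ⊤, d: ⊤, e: ⊤, f: ⊤}

Derivation:
Converged values:
  B0:   IN=(all ⊤)   OUT={a:+; rest ⊤}
  B1:   IN={a:+; rest ⊤}   OUT={a:+, b:0; rest ⊤}
  B2:   IN={a:+, b:0; rest ⊤}   OUT={a:0, b:0; rest ⊤}
  B3:   IN={b:0; rest ⊤}   OUT={b:0; rest ⊤}
  B4:   IN={b:0; rest ⊤}   OUT={b:0, f:0; rest ⊤}
  B5:   IN={b:0, f:0; rest ⊤}   OUT={a:-, b:0, f:0; rest ⊤}
  B6:   IN={b:0; rest ⊤}   OUT={b:0, f:0; rest ⊤}
  B7:   IN={b:0, f:0; rest ⊤}   OUT={b:0, c:0, d:+, e:0, f:0; rest ⊤}
  B8:   IN={b:0, c:0, d:+, e:0, f:0; rest ⊤}   OUT={b:+, c:0, d:-, e:0, f:0; rest ⊤}

Merge at B2: IN[B2] = OUT[B1] = {a: +, b: 0, c: ⊤, d: ⊤, e: ⊤, f: ⊤}
Applying B2's transfer function to that IN value gives OUT[B2] (row B2 above).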